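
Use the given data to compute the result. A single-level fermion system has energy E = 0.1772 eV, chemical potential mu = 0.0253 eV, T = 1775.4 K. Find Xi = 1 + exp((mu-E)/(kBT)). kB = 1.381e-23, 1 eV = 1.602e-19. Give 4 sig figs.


Step 1: (mu - E) = 0.0253 - 0.1772 = -0.1519 eV
Step 2: x = (mu-E)*eV/(kB*T) = -0.1519*1.602e-19/(1.381e-23*1775.4) = -0.9925
Step 3: exp(x) = 0.3706
Step 4: Xi = 1 + 0.3706 = 1.371

1.371


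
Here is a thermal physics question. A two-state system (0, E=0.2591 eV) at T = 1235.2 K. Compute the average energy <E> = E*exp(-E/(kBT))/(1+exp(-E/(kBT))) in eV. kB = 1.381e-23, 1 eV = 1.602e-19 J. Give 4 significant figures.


Step 1: beta*E = 0.2591*1.602e-19/(1.381e-23*1235.2) = 2.433
Step 2: exp(-beta*E) = 0.08775
Step 3: <E> = 0.2591*0.08775/(1+0.08775) = 0.0209 eV

0.0209


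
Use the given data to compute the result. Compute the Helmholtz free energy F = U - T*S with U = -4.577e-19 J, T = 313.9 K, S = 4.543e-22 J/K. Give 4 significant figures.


Step 1: T*S = 313.9 * 4.543e-22 = 1.426e-19 J
Step 2: F = U - T*S = -4.577e-19 - 1.426e-19
Step 3: F = -6.003e-19 J

-6.003e-19


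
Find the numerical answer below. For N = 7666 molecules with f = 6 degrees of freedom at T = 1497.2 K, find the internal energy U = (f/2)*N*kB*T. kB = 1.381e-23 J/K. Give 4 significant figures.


Step 1: f/2 = 6/2 = 3.0
Step 2: N*kB*T = 7666*1.381e-23*1497.2 = 1.585e-16
Step 3: U = 3.0 * 1.585e-16 = 4.755e-16 J

4.755e-16


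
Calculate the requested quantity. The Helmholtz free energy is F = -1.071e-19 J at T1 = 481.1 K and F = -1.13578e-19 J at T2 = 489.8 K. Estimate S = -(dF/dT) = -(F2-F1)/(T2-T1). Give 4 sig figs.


Step 1: dF = F2 - F1 = -1.13578e-19 - (-1.071e-19) = -6.478e-21 J
Step 2: dT = T2 - T1 = 489.8 - 481.1 = 8.7 K
Step 3: S = -dF/dT = -(-6.478e-21)/8.7 = 7.446e-22 J/K

7.446e-22


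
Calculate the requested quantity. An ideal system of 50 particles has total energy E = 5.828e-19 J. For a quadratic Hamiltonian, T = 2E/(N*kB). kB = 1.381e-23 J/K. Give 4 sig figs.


Step 1: Numerator = 2*E = 2*5.828e-19 = 1.166e-18 J
Step 2: Denominator = N*kB = 50*1.381e-23 = 6.905e-22
Step 3: T = 1.166e-18 / 6.905e-22 = 1688 K

1688


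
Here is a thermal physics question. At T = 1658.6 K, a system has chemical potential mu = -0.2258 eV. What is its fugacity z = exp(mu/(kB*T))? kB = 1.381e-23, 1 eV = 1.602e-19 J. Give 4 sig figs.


Step 1: Convert mu to Joules: -0.2258*1.602e-19 = -3.617e-20 J
Step 2: kB*T = 1.381e-23*1658.6 = 2.291e-20 J
Step 3: mu/(kB*T) = -1.579
Step 4: z = exp(-1.579) = 0.2061

0.2061


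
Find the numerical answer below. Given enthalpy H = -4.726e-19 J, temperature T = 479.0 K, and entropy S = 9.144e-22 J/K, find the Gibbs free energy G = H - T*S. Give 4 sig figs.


Step 1: T*S = 479.0 * 9.144e-22 = 4.38e-19 J
Step 2: G = H - T*S = -4.726e-19 - 4.38e-19
Step 3: G = -9.106e-19 J

-9.106e-19


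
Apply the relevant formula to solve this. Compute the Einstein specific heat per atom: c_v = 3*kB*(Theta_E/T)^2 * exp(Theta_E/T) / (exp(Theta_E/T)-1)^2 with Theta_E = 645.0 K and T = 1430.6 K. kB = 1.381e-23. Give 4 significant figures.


Step 1: x = Theta_E/T = 645.0/1430.6 = 0.4509
Step 2: x^2 = 0.2033
Step 3: exp(x) = 1.57
Step 4: c_v = 3*1.381e-23*0.2033*1.57/(1.57-1)^2 = 4.074e-23

4.074e-23


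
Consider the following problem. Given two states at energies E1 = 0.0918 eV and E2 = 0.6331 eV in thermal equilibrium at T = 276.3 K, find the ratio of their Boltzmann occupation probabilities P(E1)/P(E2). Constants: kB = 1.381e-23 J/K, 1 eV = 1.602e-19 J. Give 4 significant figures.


Step 1: Compute energy difference dE = E1 - E2 = 0.0918 - 0.6331 = -0.5413 eV
Step 2: Convert to Joules: dE_J = -0.5413 * 1.602e-19 = -8.672e-20 J
Step 3: Compute exponent = -dE_J / (kB * T) = -(-8.672e-20) / (1.381e-23 * 276.3) = 22.73
Step 4: P(E1)/P(E2) = exp(22.73) = 7.41e+09

7.41e+09


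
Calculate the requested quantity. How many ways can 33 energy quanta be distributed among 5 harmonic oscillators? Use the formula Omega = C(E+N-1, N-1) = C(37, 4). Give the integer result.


Step 1: Use binomial coefficient C(37, 4)
Step 2: Numerator = 37! / 33!
Step 3: Denominator = 4!
Step 4: Omega = 66045

66045


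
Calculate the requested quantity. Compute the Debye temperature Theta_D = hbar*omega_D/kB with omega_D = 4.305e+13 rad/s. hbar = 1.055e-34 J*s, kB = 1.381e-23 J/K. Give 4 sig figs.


Step 1: hbar*omega_D = 1.055e-34 * 4.305e+13 = 4.542e-21 J
Step 2: Theta_D = 4.542e-21 / 1.381e-23
Step 3: Theta_D = 328.9 K

328.9


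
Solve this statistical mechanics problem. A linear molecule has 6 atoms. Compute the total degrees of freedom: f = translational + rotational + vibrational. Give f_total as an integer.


Step 1: Translational DOF = 3
Step 2: Rotational DOF (linear) = 2
Step 3: Vibrational DOF = 3*6 - 5 = 13
Step 4: Total = 3 + 2 + 13 = 18

18


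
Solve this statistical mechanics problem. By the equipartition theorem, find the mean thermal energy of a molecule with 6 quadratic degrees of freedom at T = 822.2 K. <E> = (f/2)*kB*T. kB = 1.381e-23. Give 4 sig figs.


Step 1: f/2 = 6/2 = 3
Step 2: kB*T = 1.381e-23 * 822.2 = 1.135e-20
Step 3: <E> = 3 * 1.135e-20 = 3.406e-20 J

3.406e-20


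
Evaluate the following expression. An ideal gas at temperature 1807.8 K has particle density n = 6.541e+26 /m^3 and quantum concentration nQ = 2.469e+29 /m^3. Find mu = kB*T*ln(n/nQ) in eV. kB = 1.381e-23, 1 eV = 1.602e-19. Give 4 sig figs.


Step 1: n/nQ = 6.541e+26/2.469e+29 = 0.002649
Step 2: ln(n/nQ) = -5.933
Step 3: mu = kB*T*ln(n/nQ) = 2.497e-20*-5.933 = -1.481e-19 J
Step 4: Convert to eV: -1.481e-19/1.602e-19 = -0.9247 eV

-0.9247


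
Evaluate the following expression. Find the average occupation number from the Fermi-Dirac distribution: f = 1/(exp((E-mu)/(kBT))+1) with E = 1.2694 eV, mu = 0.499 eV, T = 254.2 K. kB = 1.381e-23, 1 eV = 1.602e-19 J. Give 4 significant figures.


Step 1: (E - mu) = 1.2694 - 0.499 = 0.7704 eV
Step 2: Convert: (E-mu)*eV = 1.234e-19 J
Step 3: x = (E-mu)*eV/(kB*T) = 35.16
Step 4: f = 1/(exp(35.16)+1) = 5.39e-16

5.39e-16


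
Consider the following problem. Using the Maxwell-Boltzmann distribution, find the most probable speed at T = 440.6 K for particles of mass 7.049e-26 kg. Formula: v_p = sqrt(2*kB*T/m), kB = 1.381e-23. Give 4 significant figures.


Step 1: Numerator = 2*kB*T = 2*1.381e-23*440.6 = 1.217e-20
Step 2: Ratio = 1.217e-20 / 7.049e-26 = 1.726e+05
Step 3: v_p = sqrt(1.726e+05) = 415.5 m/s

415.5


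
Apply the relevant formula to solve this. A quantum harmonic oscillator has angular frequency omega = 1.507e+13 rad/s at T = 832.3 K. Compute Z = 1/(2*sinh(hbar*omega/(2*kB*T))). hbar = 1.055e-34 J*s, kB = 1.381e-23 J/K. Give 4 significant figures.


Step 1: Compute x = hbar*omega/(kB*T) = 1.055e-34*1.507e+13/(1.381e-23*832.3) = 0.1383
Step 2: x/2 = 0.06916
Step 3: sinh(x/2) = 0.06922
Step 4: Z = 1/(2*0.06922) = 7.224

7.224


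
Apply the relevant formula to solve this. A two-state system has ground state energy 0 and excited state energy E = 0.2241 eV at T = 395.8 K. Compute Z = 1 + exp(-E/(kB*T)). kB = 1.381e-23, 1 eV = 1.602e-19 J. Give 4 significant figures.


Step 1: Compute beta*E = E*eV/(kB*T) = 0.2241*1.602e-19/(1.381e-23*395.8) = 6.568
Step 2: exp(-beta*E) = exp(-6.568) = 0.001405
Step 3: Z = 1 + 0.001405 = 1.001

1.001


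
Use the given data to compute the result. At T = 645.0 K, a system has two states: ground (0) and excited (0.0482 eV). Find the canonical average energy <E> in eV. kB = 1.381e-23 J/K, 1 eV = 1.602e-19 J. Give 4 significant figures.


Step 1: beta*E = 0.0482*1.602e-19/(1.381e-23*645.0) = 0.8669
Step 2: exp(-beta*E) = 0.4203
Step 3: <E> = 0.0482*0.4203/(1+0.4203) = 0.01426 eV

0.01426


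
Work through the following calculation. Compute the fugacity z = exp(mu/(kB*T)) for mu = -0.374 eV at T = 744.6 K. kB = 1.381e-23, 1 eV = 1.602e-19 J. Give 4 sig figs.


Step 1: Convert mu to Joules: -0.374*1.602e-19 = -5.991e-20 J
Step 2: kB*T = 1.381e-23*744.6 = 1.028e-20 J
Step 3: mu/(kB*T) = -5.827
Step 4: z = exp(-5.827) = 0.002948

0.002948


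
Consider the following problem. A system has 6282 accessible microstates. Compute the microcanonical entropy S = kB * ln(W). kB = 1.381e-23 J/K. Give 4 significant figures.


Step 1: ln(W) = ln(6282) = 8.745
Step 2: S = kB * ln(W) = 1.381e-23 * 8.745
Step 3: S = 1.208e-22 J/K

1.208e-22


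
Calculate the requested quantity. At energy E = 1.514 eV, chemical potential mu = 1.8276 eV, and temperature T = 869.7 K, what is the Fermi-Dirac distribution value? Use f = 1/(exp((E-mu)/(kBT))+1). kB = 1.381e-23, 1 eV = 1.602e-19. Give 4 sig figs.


Step 1: (E - mu) = 1.514 - 1.8276 = -0.3136 eV
Step 2: Convert: (E-mu)*eV = -5.024e-20 J
Step 3: x = (E-mu)*eV/(kB*T) = -4.183
Step 4: f = 1/(exp(-4.183)+1) = 0.985

0.985


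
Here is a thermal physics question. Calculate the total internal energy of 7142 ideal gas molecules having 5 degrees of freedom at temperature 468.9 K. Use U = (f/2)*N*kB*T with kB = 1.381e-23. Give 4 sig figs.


Step 1: f/2 = 5/2 = 2.5
Step 2: N*kB*T = 7142*1.381e-23*468.9 = 4.625e-17
Step 3: U = 2.5 * 4.625e-17 = 1.156e-16 J

1.156e-16


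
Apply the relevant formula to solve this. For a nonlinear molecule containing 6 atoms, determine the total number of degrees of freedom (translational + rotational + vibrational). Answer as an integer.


Step 1: Translational DOF = 3
Step 2: Rotational DOF (nonlinear) = 3
Step 3: Vibrational DOF = 3*6 - 6 = 12
Step 4: Total = 3 + 3 + 12 = 18

18


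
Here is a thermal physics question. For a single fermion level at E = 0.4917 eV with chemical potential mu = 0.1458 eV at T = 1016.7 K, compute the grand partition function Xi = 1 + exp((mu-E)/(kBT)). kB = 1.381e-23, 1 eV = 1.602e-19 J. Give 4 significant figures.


Step 1: (mu - E) = 0.1458 - 0.4917 = -0.3459 eV
Step 2: x = (mu-E)*eV/(kB*T) = -0.3459*1.602e-19/(1.381e-23*1016.7) = -3.947
Step 3: exp(x) = 0.01932
Step 4: Xi = 1 + 0.01932 = 1.019

1.019


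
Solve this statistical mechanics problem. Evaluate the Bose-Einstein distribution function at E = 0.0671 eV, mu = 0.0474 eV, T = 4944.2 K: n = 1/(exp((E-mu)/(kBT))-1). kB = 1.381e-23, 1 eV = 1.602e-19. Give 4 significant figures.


Step 1: (E - mu) = 0.0197 eV
Step 2: x = (E-mu)*eV/(kB*T) = 0.0197*1.602e-19/(1.381e-23*4944.2) = 0.04622
Step 3: exp(x) = 1.047
Step 4: n = 1/(exp(x)-1) = 21.14

21.14


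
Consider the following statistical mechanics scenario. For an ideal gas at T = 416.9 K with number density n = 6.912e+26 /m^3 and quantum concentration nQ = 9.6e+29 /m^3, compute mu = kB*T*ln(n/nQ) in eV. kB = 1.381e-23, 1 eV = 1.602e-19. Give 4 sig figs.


Step 1: n/nQ = 6.912e+26/9.6e+29 = 0.00072
Step 2: ln(n/nQ) = -7.236
Step 3: mu = kB*T*ln(n/nQ) = 5.757e-21*-7.236 = -4.166e-20 J
Step 4: Convert to eV: -4.166e-20/1.602e-19 = -0.2601 eV

-0.2601


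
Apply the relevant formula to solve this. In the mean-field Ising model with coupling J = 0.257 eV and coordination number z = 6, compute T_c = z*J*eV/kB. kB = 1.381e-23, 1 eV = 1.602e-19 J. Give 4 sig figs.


Step 1: z*J = 6*0.257 = 1.542 eV
Step 2: Convert to Joules: 1.542*1.602e-19 = 2.47e-19 J
Step 3: T_c = 2.47e-19 / 1.381e-23 = 1.789e+04 K

1.789e+04


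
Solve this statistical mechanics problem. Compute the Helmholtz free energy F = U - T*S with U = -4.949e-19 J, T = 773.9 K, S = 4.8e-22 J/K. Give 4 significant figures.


Step 1: T*S = 773.9 * 4.8e-22 = 3.715e-19 J
Step 2: F = U - T*S = -4.949e-19 - 3.715e-19
Step 3: F = -8.664e-19 J

-8.664e-19


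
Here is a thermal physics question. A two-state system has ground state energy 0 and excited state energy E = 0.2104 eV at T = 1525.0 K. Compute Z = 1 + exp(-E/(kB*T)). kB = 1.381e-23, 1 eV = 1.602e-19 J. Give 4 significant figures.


Step 1: Compute beta*E = E*eV/(kB*T) = 0.2104*1.602e-19/(1.381e-23*1525.0) = 1.6
Step 2: exp(-beta*E) = exp(-1.6) = 0.2018
Step 3: Z = 1 + 0.2018 = 1.202

1.202


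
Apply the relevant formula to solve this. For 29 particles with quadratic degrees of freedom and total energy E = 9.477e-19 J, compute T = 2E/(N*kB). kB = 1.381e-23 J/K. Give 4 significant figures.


Step 1: Numerator = 2*E = 2*9.477e-19 = 1.895e-18 J
Step 2: Denominator = N*kB = 29*1.381e-23 = 4.005e-22
Step 3: T = 1.895e-18 / 4.005e-22 = 4733 K

4733


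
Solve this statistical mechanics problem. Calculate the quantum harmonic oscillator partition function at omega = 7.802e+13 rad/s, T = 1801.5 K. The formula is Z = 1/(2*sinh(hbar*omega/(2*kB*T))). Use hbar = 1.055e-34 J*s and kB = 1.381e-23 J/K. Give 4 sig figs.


Step 1: Compute x = hbar*omega/(kB*T) = 1.055e-34*7.802e+13/(1.381e-23*1801.5) = 0.3308
Step 2: x/2 = 0.1654
Step 3: sinh(x/2) = 0.1662
Step 4: Z = 1/(2*0.1662) = 3.009

3.009


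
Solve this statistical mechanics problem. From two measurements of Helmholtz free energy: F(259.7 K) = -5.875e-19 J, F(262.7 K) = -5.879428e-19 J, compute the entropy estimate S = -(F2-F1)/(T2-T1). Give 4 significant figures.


Step 1: dF = F2 - F1 = -5.879428e-19 - (-5.875e-19) = -4.428e-22 J
Step 2: dT = T2 - T1 = 262.7 - 259.7 = 3 K
Step 3: S = -dF/dT = -(-4.428e-22)/3 = 1.476e-22 J/K

1.476e-22


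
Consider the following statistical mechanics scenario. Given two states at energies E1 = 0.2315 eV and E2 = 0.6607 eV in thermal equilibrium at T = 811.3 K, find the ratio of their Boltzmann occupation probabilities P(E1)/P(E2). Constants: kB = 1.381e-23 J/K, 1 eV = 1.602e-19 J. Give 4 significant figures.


Step 1: Compute energy difference dE = E1 - E2 = 0.2315 - 0.6607 = -0.4292 eV
Step 2: Convert to Joules: dE_J = -0.4292 * 1.602e-19 = -6.876e-20 J
Step 3: Compute exponent = -dE_J / (kB * T) = -(-6.876e-20) / (1.381e-23 * 811.3) = 6.137
Step 4: P(E1)/P(E2) = exp(6.137) = 462.6

462.6


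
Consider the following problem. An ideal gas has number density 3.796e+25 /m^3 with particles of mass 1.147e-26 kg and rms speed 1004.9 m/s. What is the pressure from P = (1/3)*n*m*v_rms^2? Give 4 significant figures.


Step 1: v_rms^2 = 1004.9^2 = 1.01e+06
Step 2: n*m = 3.796e+25*1.147e-26 = 0.4354
Step 3: P = (1/3)*0.4354*1.01e+06 = 1.466e+05 Pa

1.466e+05


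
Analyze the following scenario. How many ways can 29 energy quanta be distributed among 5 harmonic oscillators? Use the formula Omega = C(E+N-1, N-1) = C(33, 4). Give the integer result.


Step 1: Use binomial coefficient C(33, 4)
Step 2: Numerator = 33! / 29!
Step 3: Denominator = 4!
Step 4: Omega = 40920

40920


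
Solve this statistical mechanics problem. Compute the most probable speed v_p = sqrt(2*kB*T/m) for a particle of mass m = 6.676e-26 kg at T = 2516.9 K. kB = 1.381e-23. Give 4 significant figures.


Step 1: Numerator = 2*kB*T = 2*1.381e-23*2516.9 = 6.952e-20
Step 2: Ratio = 6.952e-20 / 6.676e-26 = 1.041e+06
Step 3: v_p = sqrt(1.041e+06) = 1020 m/s

1020


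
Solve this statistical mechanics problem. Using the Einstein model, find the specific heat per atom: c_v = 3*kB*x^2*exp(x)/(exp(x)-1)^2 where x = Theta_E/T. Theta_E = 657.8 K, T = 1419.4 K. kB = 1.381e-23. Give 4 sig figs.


Step 1: x = Theta_E/T = 657.8/1419.4 = 0.4634
Step 2: x^2 = 0.2148
Step 3: exp(x) = 1.59
Step 4: c_v = 3*1.381e-23*0.2148*1.59/(1.59-1)^2 = 4.07e-23

4.07e-23


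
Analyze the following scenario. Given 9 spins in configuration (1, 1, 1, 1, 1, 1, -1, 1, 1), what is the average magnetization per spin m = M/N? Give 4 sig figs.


Step 1: Count up spins (+1): 8, down spins (-1): 1
Step 2: Total magnetization M = 8 - 1 = 7
Step 3: m = M/N = 7/9 = 0.7778

0.7778


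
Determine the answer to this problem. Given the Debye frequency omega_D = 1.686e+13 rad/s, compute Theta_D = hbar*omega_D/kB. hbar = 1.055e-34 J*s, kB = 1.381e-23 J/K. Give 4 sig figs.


Step 1: hbar*omega_D = 1.055e-34 * 1.686e+13 = 1.779e-21 J
Step 2: Theta_D = 1.779e-21 / 1.381e-23
Step 3: Theta_D = 128.8 K

128.8


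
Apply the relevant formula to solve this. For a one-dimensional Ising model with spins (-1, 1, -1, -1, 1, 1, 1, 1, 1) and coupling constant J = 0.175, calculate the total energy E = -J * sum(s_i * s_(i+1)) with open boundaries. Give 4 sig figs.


Step 1: Nearest-neighbor products: -1, -1, 1, -1, 1, 1, 1, 1
Step 2: Sum of products = 2
Step 3: E = -0.175 * 2 = -0.35

-0.35


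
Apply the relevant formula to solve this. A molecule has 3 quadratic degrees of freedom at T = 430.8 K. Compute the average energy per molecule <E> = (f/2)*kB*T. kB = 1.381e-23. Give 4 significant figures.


Step 1: f/2 = 3/2 = 1.5
Step 2: kB*T = 1.381e-23 * 430.8 = 5.949e-21
Step 3: <E> = 1.5 * 5.949e-21 = 8.924e-21 J

8.924e-21


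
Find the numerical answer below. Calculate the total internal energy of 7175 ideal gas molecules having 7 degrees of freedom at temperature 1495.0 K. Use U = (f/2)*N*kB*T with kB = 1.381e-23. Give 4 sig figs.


Step 1: f/2 = 7/2 = 3.5
Step 2: N*kB*T = 7175*1.381e-23*1495.0 = 1.481e-16
Step 3: U = 3.5 * 1.481e-16 = 5.185e-16 J

5.185e-16


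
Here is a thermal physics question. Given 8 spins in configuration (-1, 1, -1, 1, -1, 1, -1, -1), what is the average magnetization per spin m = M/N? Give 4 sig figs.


Step 1: Count up spins (+1): 3, down spins (-1): 5
Step 2: Total magnetization M = 3 - 5 = -2
Step 3: m = M/N = -2/8 = -0.25

-0.25


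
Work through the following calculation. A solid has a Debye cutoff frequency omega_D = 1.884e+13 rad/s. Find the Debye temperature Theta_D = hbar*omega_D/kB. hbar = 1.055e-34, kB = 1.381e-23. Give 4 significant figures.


Step 1: hbar*omega_D = 1.055e-34 * 1.884e+13 = 1.988e-21 J
Step 2: Theta_D = 1.988e-21 / 1.381e-23
Step 3: Theta_D = 143.9 K

143.9


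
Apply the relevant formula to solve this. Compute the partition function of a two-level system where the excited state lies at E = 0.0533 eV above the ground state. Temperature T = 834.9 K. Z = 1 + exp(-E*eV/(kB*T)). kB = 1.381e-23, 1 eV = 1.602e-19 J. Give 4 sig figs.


Step 1: Compute beta*E = E*eV/(kB*T) = 0.0533*1.602e-19/(1.381e-23*834.9) = 0.7406
Step 2: exp(-beta*E) = exp(-0.7406) = 0.4768
Step 3: Z = 1 + 0.4768 = 1.477

1.477


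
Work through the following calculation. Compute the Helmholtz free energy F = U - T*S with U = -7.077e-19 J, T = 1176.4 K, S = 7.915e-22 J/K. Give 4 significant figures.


Step 1: T*S = 1176.4 * 7.915e-22 = 9.311e-19 J
Step 2: F = U - T*S = -7.077e-19 - 9.311e-19
Step 3: F = -1.639e-18 J

-1.639e-18


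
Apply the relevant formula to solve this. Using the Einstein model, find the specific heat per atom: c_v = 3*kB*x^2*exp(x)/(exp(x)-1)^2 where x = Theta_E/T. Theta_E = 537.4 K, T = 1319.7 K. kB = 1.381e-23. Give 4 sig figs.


Step 1: x = Theta_E/T = 537.4/1319.7 = 0.4072
Step 2: x^2 = 0.1658
Step 3: exp(x) = 1.503
Step 4: c_v = 3*1.381e-23*0.1658*1.503/(1.503-1)^2 = 4.086e-23

4.086e-23


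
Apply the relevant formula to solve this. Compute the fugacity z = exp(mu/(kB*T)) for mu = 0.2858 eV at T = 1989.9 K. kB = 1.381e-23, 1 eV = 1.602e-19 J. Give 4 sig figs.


Step 1: Convert mu to Joules: 0.2858*1.602e-19 = 4.579e-20 J
Step 2: kB*T = 1.381e-23*1989.9 = 2.748e-20 J
Step 3: mu/(kB*T) = 1.666
Step 4: z = exp(1.666) = 5.291

5.291


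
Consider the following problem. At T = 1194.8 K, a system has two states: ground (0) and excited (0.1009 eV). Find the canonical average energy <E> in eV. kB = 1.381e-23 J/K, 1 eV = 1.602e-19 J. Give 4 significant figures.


Step 1: beta*E = 0.1009*1.602e-19/(1.381e-23*1194.8) = 0.9796
Step 2: exp(-beta*E) = 0.3754
Step 3: <E> = 0.1009*0.3754/(1+0.3754) = 0.02754 eV

0.02754


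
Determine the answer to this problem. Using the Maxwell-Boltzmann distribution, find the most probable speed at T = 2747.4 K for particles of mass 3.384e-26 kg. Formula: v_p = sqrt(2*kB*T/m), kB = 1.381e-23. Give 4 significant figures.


Step 1: Numerator = 2*kB*T = 2*1.381e-23*2747.4 = 7.588e-20
Step 2: Ratio = 7.588e-20 / 3.384e-26 = 2.242e+06
Step 3: v_p = sqrt(2.242e+06) = 1497 m/s

1497


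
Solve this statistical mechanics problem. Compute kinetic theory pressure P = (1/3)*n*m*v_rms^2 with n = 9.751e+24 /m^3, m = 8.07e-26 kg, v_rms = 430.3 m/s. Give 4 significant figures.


Step 1: v_rms^2 = 430.3^2 = 1.852e+05
Step 2: n*m = 9.751e+24*8.07e-26 = 0.7869
Step 3: P = (1/3)*0.7869*1.852e+05 = 4.857e+04 Pa

4.857e+04


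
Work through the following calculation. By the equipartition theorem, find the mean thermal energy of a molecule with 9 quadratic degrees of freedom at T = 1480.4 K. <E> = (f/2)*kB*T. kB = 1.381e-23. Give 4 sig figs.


Step 1: f/2 = 9/2 = 4.5
Step 2: kB*T = 1.381e-23 * 1480.4 = 2.044e-20
Step 3: <E> = 4.5 * 2.044e-20 = 9.2e-20 J

9.2e-20


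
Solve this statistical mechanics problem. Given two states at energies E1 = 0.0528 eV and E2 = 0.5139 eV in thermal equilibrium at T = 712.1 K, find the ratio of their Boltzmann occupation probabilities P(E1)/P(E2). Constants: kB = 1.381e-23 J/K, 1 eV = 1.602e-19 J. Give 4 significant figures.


Step 1: Compute energy difference dE = E1 - E2 = 0.0528 - 0.5139 = -0.4611 eV
Step 2: Convert to Joules: dE_J = -0.4611 * 1.602e-19 = -7.387e-20 J
Step 3: Compute exponent = -dE_J / (kB * T) = -(-7.387e-20) / (1.381e-23 * 712.1) = 7.511
Step 4: P(E1)/P(E2) = exp(7.511) = 1829

1829


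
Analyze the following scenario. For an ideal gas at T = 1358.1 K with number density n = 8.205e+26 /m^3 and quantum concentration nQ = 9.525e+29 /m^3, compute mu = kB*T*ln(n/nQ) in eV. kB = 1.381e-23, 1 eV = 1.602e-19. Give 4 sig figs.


Step 1: n/nQ = 8.205e+26/9.525e+29 = 0.0008614
Step 2: ln(n/nQ) = -7.057
Step 3: mu = kB*T*ln(n/nQ) = 1.876e-20*-7.057 = -1.324e-19 J
Step 4: Convert to eV: -1.324e-19/1.602e-19 = -0.8262 eV

-0.8262


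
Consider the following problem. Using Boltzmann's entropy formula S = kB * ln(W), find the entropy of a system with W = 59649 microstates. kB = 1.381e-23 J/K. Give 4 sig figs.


Step 1: ln(W) = ln(59649) = 11
Step 2: S = kB * ln(W) = 1.381e-23 * 11
Step 3: S = 1.519e-22 J/K

1.519e-22


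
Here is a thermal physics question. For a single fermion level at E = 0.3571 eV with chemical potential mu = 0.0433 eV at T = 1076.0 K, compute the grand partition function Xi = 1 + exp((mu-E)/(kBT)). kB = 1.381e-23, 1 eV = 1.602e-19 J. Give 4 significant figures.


Step 1: (mu - E) = 0.0433 - 0.3571 = -0.3138 eV
Step 2: x = (mu-E)*eV/(kB*T) = -0.3138*1.602e-19/(1.381e-23*1076.0) = -3.383
Step 3: exp(x) = 0.03394
Step 4: Xi = 1 + 0.03394 = 1.034

1.034


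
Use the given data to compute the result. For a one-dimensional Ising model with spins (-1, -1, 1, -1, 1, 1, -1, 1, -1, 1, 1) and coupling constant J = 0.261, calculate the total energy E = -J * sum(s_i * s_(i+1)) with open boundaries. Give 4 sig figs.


Step 1: Nearest-neighbor products: 1, -1, -1, -1, 1, -1, -1, -1, -1, 1
Step 2: Sum of products = -4
Step 3: E = -0.261 * -4 = 1.044

1.044


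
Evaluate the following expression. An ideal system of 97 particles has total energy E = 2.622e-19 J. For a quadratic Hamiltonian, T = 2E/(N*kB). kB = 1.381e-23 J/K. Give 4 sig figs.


Step 1: Numerator = 2*E = 2*2.622e-19 = 5.244e-19 J
Step 2: Denominator = N*kB = 97*1.381e-23 = 1.34e-21
Step 3: T = 5.244e-19 / 1.34e-21 = 391.5 K

391.5


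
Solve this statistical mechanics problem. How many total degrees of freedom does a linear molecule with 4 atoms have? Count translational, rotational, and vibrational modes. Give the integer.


Step 1: Translational DOF = 3
Step 2: Rotational DOF (linear) = 2
Step 3: Vibrational DOF = 3*4 - 5 = 7
Step 4: Total = 3 + 2 + 7 = 12

12


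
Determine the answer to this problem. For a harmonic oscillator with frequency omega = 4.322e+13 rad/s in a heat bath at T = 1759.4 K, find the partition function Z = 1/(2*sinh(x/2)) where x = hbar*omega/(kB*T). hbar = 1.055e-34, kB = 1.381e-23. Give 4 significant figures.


Step 1: Compute x = hbar*omega/(kB*T) = 1.055e-34*4.322e+13/(1.381e-23*1759.4) = 0.1877
Step 2: x/2 = 0.09383
Step 3: sinh(x/2) = 0.09397
Step 4: Z = 1/(2*0.09397) = 5.321

5.321


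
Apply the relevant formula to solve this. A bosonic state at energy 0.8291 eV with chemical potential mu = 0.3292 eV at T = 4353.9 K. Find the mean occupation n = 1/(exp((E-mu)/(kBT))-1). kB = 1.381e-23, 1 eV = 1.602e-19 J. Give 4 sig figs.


Step 1: (E - mu) = 0.4999 eV
Step 2: x = (E-mu)*eV/(kB*T) = 0.4999*1.602e-19/(1.381e-23*4353.9) = 1.332
Step 3: exp(x) = 3.788
Step 4: n = 1/(exp(x)-1) = 0.3586

0.3586


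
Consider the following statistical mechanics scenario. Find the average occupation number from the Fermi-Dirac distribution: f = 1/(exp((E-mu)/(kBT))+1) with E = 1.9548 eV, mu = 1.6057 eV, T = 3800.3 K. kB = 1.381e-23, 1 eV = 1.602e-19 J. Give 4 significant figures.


Step 1: (E - mu) = 1.9548 - 1.6057 = 0.3491 eV
Step 2: Convert: (E-mu)*eV = 5.593e-20 J
Step 3: x = (E-mu)*eV/(kB*T) = 1.066
Step 4: f = 1/(exp(1.066)+1) = 0.2562

0.2562


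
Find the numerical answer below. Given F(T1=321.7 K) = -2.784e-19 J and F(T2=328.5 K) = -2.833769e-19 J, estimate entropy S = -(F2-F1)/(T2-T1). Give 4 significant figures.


Step 1: dF = F2 - F1 = -2.833769e-19 - (-2.784e-19) = -4.9769e-21 J
Step 2: dT = T2 - T1 = 328.5 - 321.7 = 6.8 K
Step 3: S = -dF/dT = -(-4.9769e-21)/6.8 = 7.319e-22 J/K

7.319e-22


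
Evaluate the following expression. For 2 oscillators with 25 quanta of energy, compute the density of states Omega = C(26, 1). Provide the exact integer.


Step 1: Use binomial coefficient C(26, 1)
Step 2: Numerator = 26! / 25!
Step 3: Denominator = 1!
Step 4: Omega = 26

26


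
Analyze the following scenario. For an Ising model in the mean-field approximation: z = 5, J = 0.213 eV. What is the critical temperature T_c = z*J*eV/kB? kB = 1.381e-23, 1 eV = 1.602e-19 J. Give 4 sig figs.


Step 1: z*J = 5*0.213 = 1.065 eV
Step 2: Convert to Joules: 1.065*1.602e-19 = 1.706e-19 J
Step 3: T_c = 1.706e-19 / 1.381e-23 = 1.235e+04 K

1.235e+04


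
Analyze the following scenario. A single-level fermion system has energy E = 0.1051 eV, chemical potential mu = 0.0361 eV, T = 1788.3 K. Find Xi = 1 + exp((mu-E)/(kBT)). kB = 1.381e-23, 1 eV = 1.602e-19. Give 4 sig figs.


Step 1: (mu - E) = 0.0361 - 0.1051 = -0.069 eV
Step 2: x = (mu-E)*eV/(kB*T) = -0.069*1.602e-19/(1.381e-23*1788.3) = -0.4476
Step 3: exp(x) = 0.6392
Step 4: Xi = 1 + 0.6392 = 1.639

1.639


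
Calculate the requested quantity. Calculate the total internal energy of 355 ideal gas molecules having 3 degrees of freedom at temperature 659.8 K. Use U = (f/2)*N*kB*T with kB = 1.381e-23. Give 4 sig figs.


Step 1: f/2 = 3/2 = 1.5
Step 2: N*kB*T = 355*1.381e-23*659.8 = 3.235e-18
Step 3: U = 1.5 * 3.235e-18 = 4.852e-18 J

4.852e-18


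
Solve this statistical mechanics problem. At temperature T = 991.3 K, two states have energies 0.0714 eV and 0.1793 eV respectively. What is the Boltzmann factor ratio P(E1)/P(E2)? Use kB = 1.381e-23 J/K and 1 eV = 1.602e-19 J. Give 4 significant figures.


Step 1: Compute energy difference dE = E1 - E2 = 0.0714 - 0.1793 = -0.1079 eV
Step 2: Convert to Joules: dE_J = -0.1079 * 1.602e-19 = -1.729e-20 J
Step 3: Compute exponent = -dE_J / (kB * T) = -(-1.729e-20) / (1.381e-23 * 991.3) = 1.263
Step 4: P(E1)/P(E2) = exp(1.263) = 3.535

3.535


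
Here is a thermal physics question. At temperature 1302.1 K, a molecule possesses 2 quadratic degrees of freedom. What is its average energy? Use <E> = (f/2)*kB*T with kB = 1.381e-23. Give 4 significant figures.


Step 1: f/2 = 2/2 = 1
Step 2: kB*T = 1.381e-23 * 1302.1 = 1.798e-20
Step 3: <E> = 1 * 1.798e-20 = 1.798e-20 J

1.798e-20


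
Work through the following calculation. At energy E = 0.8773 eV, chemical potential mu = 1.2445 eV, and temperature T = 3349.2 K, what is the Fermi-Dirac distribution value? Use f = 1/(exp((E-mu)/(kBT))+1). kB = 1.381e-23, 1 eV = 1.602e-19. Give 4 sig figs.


Step 1: (E - mu) = 0.8773 - 1.2445 = -0.3672 eV
Step 2: Convert: (E-mu)*eV = -5.883e-20 J
Step 3: x = (E-mu)*eV/(kB*T) = -1.272
Step 4: f = 1/(exp(-1.272)+1) = 0.7811

0.7811


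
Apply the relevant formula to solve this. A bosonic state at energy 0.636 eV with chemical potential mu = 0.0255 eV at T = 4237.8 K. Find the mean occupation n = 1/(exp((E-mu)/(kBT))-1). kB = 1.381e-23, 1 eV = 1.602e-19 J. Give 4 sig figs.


Step 1: (E - mu) = 0.6105 eV
Step 2: x = (E-mu)*eV/(kB*T) = 0.6105*1.602e-19/(1.381e-23*4237.8) = 1.671
Step 3: exp(x) = 5.318
Step 4: n = 1/(exp(x)-1) = 0.2316

0.2316


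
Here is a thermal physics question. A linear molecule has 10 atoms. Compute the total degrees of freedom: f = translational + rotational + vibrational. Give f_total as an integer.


Step 1: Translational DOF = 3
Step 2: Rotational DOF (linear) = 2
Step 3: Vibrational DOF = 3*10 - 5 = 25
Step 4: Total = 3 + 2 + 25 = 30

30


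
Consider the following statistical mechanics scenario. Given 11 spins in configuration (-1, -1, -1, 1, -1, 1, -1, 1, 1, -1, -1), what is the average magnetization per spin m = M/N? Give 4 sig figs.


Step 1: Count up spins (+1): 4, down spins (-1): 7
Step 2: Total magnetization M = 4 - 7 = -3
Step 3: m = M/N = -3/11 = -0.2727

-0.2727


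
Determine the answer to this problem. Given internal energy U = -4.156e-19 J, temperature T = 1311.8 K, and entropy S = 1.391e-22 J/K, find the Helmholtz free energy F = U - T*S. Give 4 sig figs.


Step 1: T*S = 1311.8 * 1.391e-22 = 1.825e-19 J
Step 2: F = U - T*S = -4.156e-19 - 1.825e-19
Step 3: F = -5.981e-19 J

-5.981e-19


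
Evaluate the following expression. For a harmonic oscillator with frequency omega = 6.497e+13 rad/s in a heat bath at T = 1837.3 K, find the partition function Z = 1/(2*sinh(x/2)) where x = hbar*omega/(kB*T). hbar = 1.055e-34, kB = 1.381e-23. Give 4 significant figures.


Step 1: Compute x = hbar*omega/(kB*T) = 1.055e-34*6.497e+13/(1.381e-23*1837.3) = 0.2701
Step 2: x/2 = 0.1351
Step 3: sinh(x/2) = 0.1355
Step 4: Z = 1/(2*0.1355) = 3.691

3.691


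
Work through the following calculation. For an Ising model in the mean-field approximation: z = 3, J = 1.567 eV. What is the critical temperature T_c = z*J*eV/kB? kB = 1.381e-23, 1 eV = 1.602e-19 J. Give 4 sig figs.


Step 1: z*J = 3*1.567 = 4.701 eV
Step 2: Convert to Joules: 4.701*1.602e-19 = 7.531e-19 J
Step 3: T_c = 7.531e-19 / 1.381e-23 = 5.453e+04 K

5.453e+04


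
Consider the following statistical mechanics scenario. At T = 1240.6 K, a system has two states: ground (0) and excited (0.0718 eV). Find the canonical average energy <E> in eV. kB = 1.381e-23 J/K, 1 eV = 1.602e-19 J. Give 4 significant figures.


Step 1: beta*E = 0.0718*1.602e-19/(1.381e-23*1240.6) = 0.6714
Step 2: exp(-beta*E) = 0.511
Step 3: <E> = 0.0718*0.511/(1+0.511) = 0.02428 eV

0.02428


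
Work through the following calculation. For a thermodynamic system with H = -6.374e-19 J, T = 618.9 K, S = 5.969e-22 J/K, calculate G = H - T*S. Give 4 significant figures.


Step 1: T*S = 618.9 * 5.969e-22 = 3.694e-19 J
Step 2: G = H - T*S = -6.374e-19 - 3.694e-19
Step 3: G = -1.007e-18 J

-1.007e-18


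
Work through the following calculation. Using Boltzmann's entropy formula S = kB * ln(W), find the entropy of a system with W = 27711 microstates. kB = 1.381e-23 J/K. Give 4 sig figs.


Step 1: ln(W) = ln(27711) = 10.23
Step 2: S = kB * ln(W) = 1.381e-23 * 10.23
Step 3: S = 1.413e-22 J/K

1.413e-22


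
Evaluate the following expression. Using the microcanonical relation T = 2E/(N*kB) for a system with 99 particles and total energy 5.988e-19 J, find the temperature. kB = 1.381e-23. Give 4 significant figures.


Step 1: Numerator = 2*E = 2*5.988e-19 = 1.198e-18 J
Step 2: Denominator = N*kB = 99*1.381e-23 = 1.367e-21
Step 3: T = 1.198e-18 / 1.367e-21 = 876 K

876


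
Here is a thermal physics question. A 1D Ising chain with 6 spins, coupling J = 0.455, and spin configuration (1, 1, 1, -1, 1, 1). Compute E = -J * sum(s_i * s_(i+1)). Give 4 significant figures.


Step 1: Nearest-neighbor products: 1, 1, -1, -1, 1
Step 2: Sum of products = 1
Step 3: E = -0.455 * 1 = -0.455

-0.455


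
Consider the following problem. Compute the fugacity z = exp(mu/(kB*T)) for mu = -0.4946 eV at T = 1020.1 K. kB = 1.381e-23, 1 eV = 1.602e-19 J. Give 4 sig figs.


Step 1: Convert mu to Joules: -0.4946*1.602e-19 = -7.923e-20 J
Step 2: kB*T = 1.381e-23*1020.1 = 1.409e-20 J
Step 3: mu/(kB*T) = -5.624
Step 4: z = exp(-5.624) = 0.003609

0.003609


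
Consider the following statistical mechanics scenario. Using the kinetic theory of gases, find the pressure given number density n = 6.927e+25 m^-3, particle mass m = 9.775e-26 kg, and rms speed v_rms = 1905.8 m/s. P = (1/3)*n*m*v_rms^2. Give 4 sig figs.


Step 1: v_rms^2 = 1905.8^2 = 3.632e+06
Step 2: n*m = 6.927e+25*9.775e-26 = 6.771
Step 3: P = (1/3)*6.771*3.632e+06 = 8.198e+06 Pa

8.198e+06


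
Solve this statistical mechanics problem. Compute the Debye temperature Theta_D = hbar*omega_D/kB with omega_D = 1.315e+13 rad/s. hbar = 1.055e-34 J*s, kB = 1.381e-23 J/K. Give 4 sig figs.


Step 1: hbar*omega_D = 1.055e-34 * 1.315e+13 = 1.387e-21 J
Step 2: Theta_D = 1.387e-21 / 1.381e-23
Step 3: Theta_D = 100.5 K

100.5


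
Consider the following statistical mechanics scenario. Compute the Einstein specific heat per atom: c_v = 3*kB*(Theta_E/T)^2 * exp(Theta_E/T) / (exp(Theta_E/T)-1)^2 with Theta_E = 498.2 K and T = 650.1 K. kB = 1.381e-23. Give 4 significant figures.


Step 1: x = Theta_E/T = 498.2/650.1 = 0.7663
Step 2: x^2 = 0.5873
Step 3: exp(x) = 2.152
Step 4: c_v = 3*1.381e-23*0.5873*2.152/(2.152-1)^2 = 3.946e-23

3.946e-23


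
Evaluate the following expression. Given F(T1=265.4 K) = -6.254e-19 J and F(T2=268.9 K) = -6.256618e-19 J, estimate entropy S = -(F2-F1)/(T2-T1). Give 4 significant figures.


Step 1: dF = F2 - F1 = -6.256618e-19 - (-6.254e-19) = -2.618e-22 J
Step 2: dT = T2 - T1 = 268.9 - 265.4 = 3.5 K
Step 3: S = -dF/dT = -(-2.618e-22)/3.5 = 7.48e-23 J/K

7.48e-23


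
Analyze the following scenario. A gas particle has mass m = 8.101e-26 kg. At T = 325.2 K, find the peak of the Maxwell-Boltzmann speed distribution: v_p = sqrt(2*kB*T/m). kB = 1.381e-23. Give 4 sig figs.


Step 1: Numerator = 2*kB*T = 2*1.381e-23*325.2 = 8.982e-21
Step 2: Ratio = 8.982e-21 / 8.101e-26 = 1.109e+05
Step 3: v_p = sqrt(1.109e+05) = 333 m/s

333


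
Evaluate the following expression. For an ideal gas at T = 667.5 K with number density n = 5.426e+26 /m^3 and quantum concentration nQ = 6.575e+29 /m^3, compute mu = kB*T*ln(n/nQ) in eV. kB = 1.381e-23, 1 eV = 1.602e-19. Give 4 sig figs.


Step 1: n/nQ = 5.426e+26/6.575e+29 = 0.0008252
Step 2: ln(n/nQ) = -7.1
Step 3: mu = kB*T*ln(n/nQ) = 9.218e-21*-7.1 = -6.545e-20 J
Step 4: Convert to eV: -6.545e-20/1.602e-19 = -0.4085 eV

-0.4085


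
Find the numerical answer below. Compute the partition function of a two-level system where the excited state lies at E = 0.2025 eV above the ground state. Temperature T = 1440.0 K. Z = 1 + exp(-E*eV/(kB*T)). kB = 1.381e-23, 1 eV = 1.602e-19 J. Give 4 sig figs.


Step 1: Compute beta*E = E*eV/(kB*T) = 0.2025*1.602e-19/(1.381e-23*1440.0) = 1.631
Step 2: exp(-beta*E) = exp(-1.631) = 0.1957
Step 3: Z = 1 + 0.1957 = 1.196

1.196


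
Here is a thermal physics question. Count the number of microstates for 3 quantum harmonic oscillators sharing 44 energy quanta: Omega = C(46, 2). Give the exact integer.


Step 1: Use binomial coefficient C(46, 2)
Step 2: Numerator = 46! / 44!
Step 3: Denominator = 2!
Step 4: Omega = 1035

1035


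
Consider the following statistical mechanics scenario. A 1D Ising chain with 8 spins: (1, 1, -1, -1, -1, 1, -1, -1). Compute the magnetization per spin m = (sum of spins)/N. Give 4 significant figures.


Step 1: Count up spins (+1): 3, down spins (-1): 5
Step 2: Total magnetization M = 3 - 5 = -2
Step 3: m = M/N = -2/8 = -0.25

-0.25


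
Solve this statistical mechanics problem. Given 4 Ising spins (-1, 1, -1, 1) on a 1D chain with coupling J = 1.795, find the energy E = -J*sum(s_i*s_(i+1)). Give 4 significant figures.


Step 1: Nearest-neighbor products: -1, -1, -1
Step 2: Sum of products = -3
Step 3: E = -1.795 * -3 = 5.385

5.385


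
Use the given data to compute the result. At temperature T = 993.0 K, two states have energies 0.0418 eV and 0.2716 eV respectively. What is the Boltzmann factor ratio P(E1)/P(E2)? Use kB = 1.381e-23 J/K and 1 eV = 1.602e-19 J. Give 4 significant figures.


Step 1: Compute energy difference dE = E1 - E2 = 0.0418 - 0.2716 = -0.2298 eV
Step 2: Convert to Joules: dE_J = -0.2298 * 1.602e-19 = -3.681e-20 J
Step 3: Compute exponent = -dE_J / (kB * T) = -(-3.681e-20) / (1.381e-23 * 993.0) = 2.685
Step 4: P(E1)/P(E2) = exp(2.685) = 14.65

14.65


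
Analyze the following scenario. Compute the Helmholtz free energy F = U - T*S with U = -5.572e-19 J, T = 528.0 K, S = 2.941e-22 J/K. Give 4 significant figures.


Step 1: T*S = 528.0 * 2.941e-22 = 1.553e-19 J
Step 2: F = U - T*S = -5.572e-19 - 1.553e-19
Step 3: F = -7.125e-19 J

-7.125e-19


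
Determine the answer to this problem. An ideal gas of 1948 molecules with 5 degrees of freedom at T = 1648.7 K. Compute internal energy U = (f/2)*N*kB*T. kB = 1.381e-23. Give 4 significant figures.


Step 1: f/2 = 5/2 = 2.5
Step 2: N*kB*T = 1948*1.381e-23*1648.7 = 4.435e-17
Step 3: U = 2.5 * 4.435e-17 = 1.109e-16 J

1.109e-16


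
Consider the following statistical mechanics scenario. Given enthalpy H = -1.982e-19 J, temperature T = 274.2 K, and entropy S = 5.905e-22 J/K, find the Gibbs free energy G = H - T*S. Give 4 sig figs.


Step 1: T*S = 274.2 * 5.905e-22 = 1.619e-19 J
Step 2: G = H - T*S = -1.982e-19 - 1.619e-19
Step 3: G = -3.601e-19 J

-3.601e-19


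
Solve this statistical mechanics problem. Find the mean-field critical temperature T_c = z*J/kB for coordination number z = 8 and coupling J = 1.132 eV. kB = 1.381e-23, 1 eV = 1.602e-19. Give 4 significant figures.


Step 1: z*J = 8*1.132 = 9.056 eV
Step 2: Convert to Joules: 9.056*1.602e-19 = 1.451e-18 J
Step 3: T_c = 1.451e-18 / 1.381e-23 = 1.051e+05 K

1.051e+05


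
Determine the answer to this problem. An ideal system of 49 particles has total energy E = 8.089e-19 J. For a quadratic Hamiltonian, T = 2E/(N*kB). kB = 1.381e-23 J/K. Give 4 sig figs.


Step 1: Numerator = 2*E = 2*8.089e-19 = 1.618e-18 J
Step 2: Denominator = N*kB = 49*1.381e-23 = 6.767e-22
Step 3: T = 1.618e-18 / 6.767e-22 = 2391 K

2391


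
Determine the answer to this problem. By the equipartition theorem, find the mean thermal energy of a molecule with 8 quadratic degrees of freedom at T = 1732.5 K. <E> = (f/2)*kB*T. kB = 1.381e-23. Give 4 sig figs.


Step 1: f/2 = 8/2 = 4
Step 2: kB*T = 1.381e-23 * 1732.5 = 2.393e-20
Step 3: <E> = 4 * 2.393e-20 = 9.57e-20 J

9.57e-20


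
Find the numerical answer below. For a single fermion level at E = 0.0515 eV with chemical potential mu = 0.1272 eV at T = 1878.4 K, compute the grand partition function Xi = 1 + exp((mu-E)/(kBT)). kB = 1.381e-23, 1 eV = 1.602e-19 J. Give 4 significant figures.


Step 1: (mu - E) = 0.1272 - 0.0515 = 0.0757 eV
Step 2: x = (mu-E)*eV/(kB*T) = 0.0757*1.602e-19/(1.381e-23*1878.4) = 0.4675
Step 3: exp(x) = 1.596
Step 4: Xi = 1 + 1.596 = 2.596

2.596


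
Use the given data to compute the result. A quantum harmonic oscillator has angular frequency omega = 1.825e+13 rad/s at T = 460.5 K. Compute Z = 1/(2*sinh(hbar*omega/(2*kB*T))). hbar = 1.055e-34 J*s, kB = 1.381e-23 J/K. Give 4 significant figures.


Step 1: Compute x = hbar*omega/(kB*T) = 1.055e-34*1.825e+13/(1.381e-23*460.5) = 0.3028
Step 2: x/2 = 0.1514
Step 3: sinh(x/2) = 0.152
Step 4: Z = 1/(2*0.152) = 3.29

3.29


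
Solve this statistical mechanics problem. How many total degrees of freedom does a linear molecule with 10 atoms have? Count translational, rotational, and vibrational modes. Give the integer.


Step 1: Translational DOF = 3
Step 2: Rotational DOF (linear) = 2
Step 3: Vibrational DOF = 3*10 - 5 = 25
Step 4: Total = 3 + 2 + 25 = 30

30


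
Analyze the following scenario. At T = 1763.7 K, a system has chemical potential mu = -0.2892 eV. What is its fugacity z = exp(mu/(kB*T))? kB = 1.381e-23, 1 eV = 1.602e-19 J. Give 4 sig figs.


Step 1: Convert mu to Joules: -0.2892*1.602e-19 = -4.633e-20 J
Step 2: kB*T = 1.381e-23*1763.7 = 2.436e-20 J
Step 3: mu/(kB*T) = -1.902
Step 4: z = exp(-1.902) = 0.1492

0.1492
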